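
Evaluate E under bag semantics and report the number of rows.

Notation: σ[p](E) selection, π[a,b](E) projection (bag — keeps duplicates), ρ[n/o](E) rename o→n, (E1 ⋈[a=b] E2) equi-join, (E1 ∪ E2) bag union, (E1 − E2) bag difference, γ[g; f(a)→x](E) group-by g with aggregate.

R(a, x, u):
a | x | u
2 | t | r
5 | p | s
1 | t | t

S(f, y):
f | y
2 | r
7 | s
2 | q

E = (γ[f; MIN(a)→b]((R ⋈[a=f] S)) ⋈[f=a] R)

Row counts bottom-up:
  R → 3
  S → 3
  (R ⋈[a=f] S) → 2
  γ[f; MIN(a)→b]((R ⋈[a=f] S)) → 1
  R → 3
  (γ[f; MIN(a)→b]((R ⋈[a=f] S)) ⋈[f=a] R) → 1

|E| = 1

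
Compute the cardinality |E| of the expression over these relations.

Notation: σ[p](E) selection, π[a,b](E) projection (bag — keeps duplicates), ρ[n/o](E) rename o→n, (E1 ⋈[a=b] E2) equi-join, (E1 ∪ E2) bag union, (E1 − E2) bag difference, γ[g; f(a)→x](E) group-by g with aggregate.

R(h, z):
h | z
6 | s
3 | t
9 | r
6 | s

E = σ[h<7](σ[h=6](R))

Row counts bottom-up:
  R → 4
  σ[h=6](R) → 2
  σ[h<7](σ[h=6](R)) → 2

|E| = 2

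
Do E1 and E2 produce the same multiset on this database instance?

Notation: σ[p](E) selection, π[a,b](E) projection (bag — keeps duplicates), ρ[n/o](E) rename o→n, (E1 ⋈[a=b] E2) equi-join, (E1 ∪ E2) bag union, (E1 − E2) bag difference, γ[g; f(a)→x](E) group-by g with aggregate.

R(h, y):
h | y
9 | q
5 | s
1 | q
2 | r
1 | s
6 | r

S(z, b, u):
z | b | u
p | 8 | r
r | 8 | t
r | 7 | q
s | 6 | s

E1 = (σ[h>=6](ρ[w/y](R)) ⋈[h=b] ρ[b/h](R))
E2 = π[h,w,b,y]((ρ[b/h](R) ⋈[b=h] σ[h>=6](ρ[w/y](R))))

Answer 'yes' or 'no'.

E1 row counts bottom-up:
  R → 6
  ρ[w/y](R) → 6
  σ[h>=6](ρ[w/y](R)) → 2
  R → 6
  ρ[b/h](R) → 6
  (σ[h>=6](ρ[w/y](R)) ⋈[h=b] ρ[b/h](R)) → 2
E2 row counts bottom-up:
  R → 6
  ρ[b/h](R) → 6
  R → 6
  ρ[w/y](R) → 6
  σ[h>=6](ρ[w/y](R)) → 2
  (ρ[b/h](R) ⋈[b=h] σ[h>=6](ρ[w/y](R))) → 2
  π[h,w,b,y]((ρ[b/h](R) ⋈[b=h] σ[h>=6](ρ[w/y](R)))) → 2

E1 and E2 produce the same multiset:
h | w | b | y
6 | r | 6 | r
9 | q | 9 | q

yes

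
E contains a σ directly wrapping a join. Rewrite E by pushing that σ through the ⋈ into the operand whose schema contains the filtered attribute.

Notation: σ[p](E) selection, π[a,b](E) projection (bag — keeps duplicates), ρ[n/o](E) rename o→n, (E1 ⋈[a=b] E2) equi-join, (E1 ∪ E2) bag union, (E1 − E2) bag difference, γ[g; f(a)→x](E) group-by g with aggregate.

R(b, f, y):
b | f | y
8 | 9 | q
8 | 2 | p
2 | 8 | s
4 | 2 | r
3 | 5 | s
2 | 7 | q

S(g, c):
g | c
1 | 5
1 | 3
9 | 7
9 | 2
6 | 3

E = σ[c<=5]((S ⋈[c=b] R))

σ filters on c, owned by the left side.
E' = (σ[c<=5](S) ⋈[c=b] R)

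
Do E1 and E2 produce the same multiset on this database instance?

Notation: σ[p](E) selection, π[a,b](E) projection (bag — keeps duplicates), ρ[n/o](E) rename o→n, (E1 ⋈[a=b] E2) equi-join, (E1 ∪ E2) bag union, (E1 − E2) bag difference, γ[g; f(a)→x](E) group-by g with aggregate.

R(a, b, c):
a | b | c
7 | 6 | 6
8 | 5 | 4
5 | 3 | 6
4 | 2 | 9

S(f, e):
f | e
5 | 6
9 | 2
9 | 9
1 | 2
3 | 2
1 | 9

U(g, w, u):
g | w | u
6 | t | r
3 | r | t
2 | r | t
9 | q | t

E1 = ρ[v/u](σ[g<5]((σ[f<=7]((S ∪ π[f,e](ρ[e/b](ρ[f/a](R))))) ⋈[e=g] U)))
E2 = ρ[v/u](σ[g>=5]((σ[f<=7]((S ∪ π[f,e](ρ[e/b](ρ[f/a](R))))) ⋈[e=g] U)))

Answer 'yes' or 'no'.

E1 subexpression sizes:
  S → 6
  R → 4
  ρ[f/a](R) → 4
  ρ[e/b](ρ[f/a](R)) → 4
  π[f,e](ρ[e/b](ρ[f/a](R))) → 4
  (S ∪ π[f,e](ρ[e/b](ρ[f/a](R)))) → 10
  σ[f<=7]((S ∪ π[f,e](ρ[e/b](ρ[f/a](R))))) → 7
  U → 4
  (σ[f<=7]((S ∪ π[f,e](ρ[e/b](ρ[f/a](R))))) ⋈[e=g] U) → 7
  σ[g<5]((σ[f<=7]((S ∪ π[f,e](ρ[e/b](ρ[f/a](R))))) ⋈[e=g] U)) → 4
  ρ[v/u](σ[g<5]((σ[f<=7]((S ∪ π[f,e](ρ[e/b](ρ[f/a](R))))) ⋈[e=g] U))) → 4
E2 subexpression sizes:
  S → 6
  R → 4
  ρ[f/a](R) → 4
  ρ[e/b](ρ[f/a](R)) → 4
  π[f,e](ρ[e/b](ρ[f/a](R))) → 4
  (S ∪ π[f,e](ρ[e/b](ρ[f/a](R)))) → 10
  σ[f<=7]((S ∪ π[f,e](ρ[e/b](ρ[f/a](R))))) → 7
  U → 4
  (σ[f<=7]((S ∪ π[f,e](ρ[e/b](ρ[f/a](R))))) ⋈[e=g] U) → 7
  σ[g>=5]((σ[f<=7]((S ∪ π[f,e](ρ[e/b](ρ[f/a](R))))) ⋈[e=g] U)) → 3
  ρ[v/u](σ[g>=5]((σ[f<=7]((S ∪ π[f,e](ρ[e/b](ρ[f/a](R))))) ⋈[e=g] U))) → 3

E1 result:
f | e | g | w | v
1 | 2 | 2 | r | t
3 | 2 | 2 | r | t
4 | 2 | 2 | r | t
5 | 3 | 3 | r | t
E2 result:
f | e | g | w | v
1 | 9 | 9 | q | t
5 | 6 | 6 | t | r
7 | 6 | 6 | t | r
Witness: (7, 6, 6, 't', 'r') appears 0× in E1 but 1× in E2.

no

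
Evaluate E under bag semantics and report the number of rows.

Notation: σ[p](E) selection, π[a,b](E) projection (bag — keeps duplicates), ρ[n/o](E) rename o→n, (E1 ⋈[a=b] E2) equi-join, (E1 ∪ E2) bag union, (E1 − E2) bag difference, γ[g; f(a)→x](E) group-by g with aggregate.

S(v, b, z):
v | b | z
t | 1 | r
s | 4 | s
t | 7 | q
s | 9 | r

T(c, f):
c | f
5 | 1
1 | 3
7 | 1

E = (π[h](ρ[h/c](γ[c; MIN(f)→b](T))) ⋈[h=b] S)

Per-node cardinality:
  T → 3
  γ[c; MIN(f)→b](T) → 3
  ρ[h/c](γ[c; MIN(f)→b](T)) → 3
  π[h](ρ[h/c](γ[c; MIN(f)→b](T))) → 3
  S → 4
  (π[h](ρ[h/c](γ[c; MIN(f)→b](T))) ⋈[h=b] S) → 2

|E| = 2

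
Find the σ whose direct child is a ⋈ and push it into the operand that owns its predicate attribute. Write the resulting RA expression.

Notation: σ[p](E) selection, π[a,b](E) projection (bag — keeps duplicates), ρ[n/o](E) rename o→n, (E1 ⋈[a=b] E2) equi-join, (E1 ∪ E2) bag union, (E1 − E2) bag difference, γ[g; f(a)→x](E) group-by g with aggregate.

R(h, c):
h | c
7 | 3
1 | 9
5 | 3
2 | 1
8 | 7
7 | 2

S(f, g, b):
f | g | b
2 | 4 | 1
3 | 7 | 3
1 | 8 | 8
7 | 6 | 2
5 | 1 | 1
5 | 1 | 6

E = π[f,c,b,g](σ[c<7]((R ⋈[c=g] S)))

σ filters on c, owned by the left side.
E' = π[f,c,b,g]((σ[c<7](R) ⋈[c=g] S))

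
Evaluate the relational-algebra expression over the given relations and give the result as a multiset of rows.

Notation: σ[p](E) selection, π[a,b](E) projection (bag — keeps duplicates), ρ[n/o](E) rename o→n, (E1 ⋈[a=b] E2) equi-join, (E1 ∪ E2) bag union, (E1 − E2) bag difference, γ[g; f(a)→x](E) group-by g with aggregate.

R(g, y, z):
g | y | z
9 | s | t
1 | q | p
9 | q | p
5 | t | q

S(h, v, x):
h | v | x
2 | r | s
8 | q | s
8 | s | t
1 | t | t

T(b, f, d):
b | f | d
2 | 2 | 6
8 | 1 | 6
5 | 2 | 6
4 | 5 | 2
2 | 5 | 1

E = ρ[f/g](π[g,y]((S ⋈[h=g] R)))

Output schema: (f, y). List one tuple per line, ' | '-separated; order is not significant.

Per-node cardinality:
  S → 4
  R → 4
  (S ⋈[h=g] R) → 1
  π[g,y]((S ⋈[h=g] R)) → 1
  ρ[f/g](π[g,y]((S ⋈[h=g] R))) → 1

== RESULT ==
f | y
1 | q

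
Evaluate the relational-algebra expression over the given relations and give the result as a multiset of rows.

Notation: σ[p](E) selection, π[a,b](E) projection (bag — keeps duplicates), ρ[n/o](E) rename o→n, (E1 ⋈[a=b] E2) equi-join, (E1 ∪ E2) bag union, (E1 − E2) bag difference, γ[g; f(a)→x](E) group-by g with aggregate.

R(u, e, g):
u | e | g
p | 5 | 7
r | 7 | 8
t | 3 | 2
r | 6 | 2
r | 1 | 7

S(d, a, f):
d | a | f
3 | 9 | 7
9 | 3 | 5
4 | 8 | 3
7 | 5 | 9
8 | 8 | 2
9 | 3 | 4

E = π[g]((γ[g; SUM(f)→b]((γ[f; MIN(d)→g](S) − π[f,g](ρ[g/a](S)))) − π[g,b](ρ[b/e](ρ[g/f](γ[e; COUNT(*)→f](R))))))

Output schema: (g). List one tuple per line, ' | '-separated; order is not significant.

Row counts bottom-up:
  S → 6
  γ[f; MIN(d)→g](S) → 6
  S → 6
  ρ[g/a](S) → 6
  π[f,g](ρ[g/a](S)) → 6
  (γ[f; MIN(d)→g](S) − π[f,g](ρ[g/a](S))) → 5
  γ[g; SUM(f)→b]((γ[f; MIN(d)→g](S) − π[f,g](ρ[g/a](S)))) → 4
  R → 5
  γ[e; COUNT(*)→f](R) → 5
  ρ[g/f](γ[e; COUNT(*)→f](R)) → 5
  ρ[b/e](ρ[g/f](γ[e; COUNT(*)→f](R))) → 5
  π[g,b](ρ[b/e](ρ[g/f](γ[e; COUNT(*)→f](R)))) → 5
  (γ[g; SUM(f)→b]((γ[f; MIN(d)→g](S) − π[f,g](ρ[g/a](S)))) − π[g,b](ρ[b/e](ρ[g/f](γ[e; COUNT(*)→f](R))))) → 4
  π[g]((γ[g; SUM(f)→b]((γ[f; MIN(d)→g](S) − π[f,g](ρ[g/a](S)))) − π[g,b](ρ[b/e](ρ[g/f](γ[e; COUNT(*)→f](R)))))) → 4

== RESULT ==
g
3
4
7
9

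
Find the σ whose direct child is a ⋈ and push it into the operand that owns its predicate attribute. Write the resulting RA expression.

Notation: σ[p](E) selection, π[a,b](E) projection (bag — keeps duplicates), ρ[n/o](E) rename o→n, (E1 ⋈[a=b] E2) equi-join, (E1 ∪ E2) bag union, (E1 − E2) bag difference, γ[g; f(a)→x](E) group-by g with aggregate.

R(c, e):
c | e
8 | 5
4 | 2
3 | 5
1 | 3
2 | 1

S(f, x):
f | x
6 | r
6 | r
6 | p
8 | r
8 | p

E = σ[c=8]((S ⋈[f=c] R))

σ filters on c, owned by the right side.
E' = (S ⋈[f=c] σ[c=8](R))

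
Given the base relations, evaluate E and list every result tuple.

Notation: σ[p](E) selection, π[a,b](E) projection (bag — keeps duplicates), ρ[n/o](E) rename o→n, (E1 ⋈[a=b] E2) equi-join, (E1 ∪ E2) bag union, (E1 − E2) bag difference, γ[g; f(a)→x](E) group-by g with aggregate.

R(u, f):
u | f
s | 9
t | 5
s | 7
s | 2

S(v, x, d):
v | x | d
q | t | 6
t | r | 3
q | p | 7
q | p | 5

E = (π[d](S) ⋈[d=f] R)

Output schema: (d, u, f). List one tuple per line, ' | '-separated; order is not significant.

Stepwise |·|:
  S → 4
  π[d](S) → 4
  R → 4
  (π[d](S) ⋈[d=f] R) → 2

== RESULT ==
d | u | f
5 | t | 5
7 | s | 7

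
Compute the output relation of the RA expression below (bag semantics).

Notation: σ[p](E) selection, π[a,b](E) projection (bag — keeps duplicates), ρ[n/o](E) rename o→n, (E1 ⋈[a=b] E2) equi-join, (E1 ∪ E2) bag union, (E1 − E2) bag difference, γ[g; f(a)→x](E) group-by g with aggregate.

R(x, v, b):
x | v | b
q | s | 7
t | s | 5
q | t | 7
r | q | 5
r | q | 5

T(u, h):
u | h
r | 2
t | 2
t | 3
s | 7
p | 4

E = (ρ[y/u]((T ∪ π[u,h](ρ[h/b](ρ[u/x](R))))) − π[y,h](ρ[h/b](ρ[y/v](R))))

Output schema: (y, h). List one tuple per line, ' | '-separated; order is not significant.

Per-node cardinality:
  T → 5
  R → 5
  ρ[u/x](R) → 5
  ρ[h/b](ρ[u/x](R)) → 5
  π[u,h](ρ[h/b](ρ[u/x](R))) → 5
  (T ∪ π[u,h](ρ[h/b](ρ[u/x](R)))) → 10
  ρ[y/u]((T ∪ π[u,h](ρ[h/b](ρ[u/x](R))))) → 10
  R → 5
  ρ[y/v](R) → 5
  ρ[h/b](ρ[y/v](R)) → 5
  π[y,h](ρ[h/b](ρ[y/v](R))) → 5
  (ρ[y/u]((T ∪ π[u,h](ρ[h/b](ρ[u/x](R))))) − π[y,h](ρ[h/b](ρ[y/v](R)))) → 9

== RESULT ==
y | h
p | 4
q | 7
q | 7
r | 2
r | 5
r | 5
t | 2
t | 3
t | 5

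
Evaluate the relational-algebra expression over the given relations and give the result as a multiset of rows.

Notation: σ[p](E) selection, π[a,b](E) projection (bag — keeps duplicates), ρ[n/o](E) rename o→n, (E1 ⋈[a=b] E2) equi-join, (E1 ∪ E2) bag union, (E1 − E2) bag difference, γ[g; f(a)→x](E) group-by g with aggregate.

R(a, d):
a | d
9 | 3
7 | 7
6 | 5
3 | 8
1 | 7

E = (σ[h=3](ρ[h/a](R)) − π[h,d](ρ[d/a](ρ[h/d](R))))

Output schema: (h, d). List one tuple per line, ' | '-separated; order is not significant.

Subexpression sizes:
  R → 5
  ρ[h/a](R) → 5
  σ[h=3](ρ[h/a](R)) → 1
  R → 5
  ρ[h/d](R) → 5
  ρ[d/a](ρ[h/d](R)) → 5
  π[h,d](ρ[d/a](ρ[h/d](R))) → 5
  (σ[h=3](ρ[h/a](R)) − π[h,d](ρ[d/a](ρ[h/d](R)))) → 1

== RESULT ==
h | d
3 | 8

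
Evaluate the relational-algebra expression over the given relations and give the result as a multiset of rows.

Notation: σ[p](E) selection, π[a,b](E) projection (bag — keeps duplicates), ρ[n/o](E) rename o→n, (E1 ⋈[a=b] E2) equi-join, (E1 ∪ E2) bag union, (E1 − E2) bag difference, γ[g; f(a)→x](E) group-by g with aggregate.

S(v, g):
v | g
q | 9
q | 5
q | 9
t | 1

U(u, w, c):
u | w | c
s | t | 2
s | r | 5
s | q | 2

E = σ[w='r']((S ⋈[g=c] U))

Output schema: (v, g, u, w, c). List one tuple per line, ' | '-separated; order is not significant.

Row counts bottom-up:
  S → 4
  U → 3
  (S ⋈[g=c] U) → 1
  σ[w='r']((S ⋈[g=c] U)) → 1

== RESULT ==
v | g | u | w | c
q | 5 | s | r | 5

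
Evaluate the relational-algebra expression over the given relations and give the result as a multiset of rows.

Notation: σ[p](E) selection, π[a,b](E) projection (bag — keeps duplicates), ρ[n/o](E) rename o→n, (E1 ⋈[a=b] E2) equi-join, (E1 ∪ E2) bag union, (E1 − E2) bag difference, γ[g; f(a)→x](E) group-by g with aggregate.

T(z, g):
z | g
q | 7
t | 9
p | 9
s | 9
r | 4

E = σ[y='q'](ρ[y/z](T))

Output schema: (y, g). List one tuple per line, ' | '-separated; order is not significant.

Per-node cardinality:
  T → 5
  ρ[y/z](T) → 5
  σ[y='q'](ρ[y/z](T)) → 1

== RESULT ==
y | g
q | 7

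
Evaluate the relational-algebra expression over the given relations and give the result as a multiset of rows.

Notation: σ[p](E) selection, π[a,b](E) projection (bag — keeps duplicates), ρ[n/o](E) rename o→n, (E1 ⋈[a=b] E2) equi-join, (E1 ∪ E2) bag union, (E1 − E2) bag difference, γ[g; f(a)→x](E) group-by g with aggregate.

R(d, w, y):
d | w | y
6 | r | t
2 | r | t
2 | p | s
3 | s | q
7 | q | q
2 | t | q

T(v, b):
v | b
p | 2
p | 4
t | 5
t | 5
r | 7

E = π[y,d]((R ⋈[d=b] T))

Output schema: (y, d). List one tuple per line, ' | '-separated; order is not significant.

Stepwise |·|:
  R → 6
  T → 5
  (R ⋈[d=b] T) → 4
  π[y,d]((R ⋈[d=b] T)) → 4

== RESULT ==
y | d
q | 2
q | 7
s | 2
t | 2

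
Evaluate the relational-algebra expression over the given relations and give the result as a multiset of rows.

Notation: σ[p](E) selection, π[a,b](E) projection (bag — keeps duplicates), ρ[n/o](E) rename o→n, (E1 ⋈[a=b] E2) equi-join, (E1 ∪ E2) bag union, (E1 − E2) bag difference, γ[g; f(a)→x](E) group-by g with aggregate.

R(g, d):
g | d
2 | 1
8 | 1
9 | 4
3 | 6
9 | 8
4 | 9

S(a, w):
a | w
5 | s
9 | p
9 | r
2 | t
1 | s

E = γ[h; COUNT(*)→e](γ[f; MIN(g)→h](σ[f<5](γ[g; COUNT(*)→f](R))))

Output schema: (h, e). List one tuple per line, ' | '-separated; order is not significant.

Per-node cardinality:
  R → 6
  γ[g; COUNT(*)→f](R) → 5
  σ[f<5](γ[g; COUNT(*)→f](R)) → 5
  γ[f; MIN(g)→h](σ[f<5](γ[g; COUNT(*)→f](R))) → 2
  γ[h; COUNT(*)→e](γ[f; MIN(g)→h](σ[f<5](γ[g; COUNT(*)→f](R)))) → 2

== RESULT ==
h | e
2 | 1
9 | 1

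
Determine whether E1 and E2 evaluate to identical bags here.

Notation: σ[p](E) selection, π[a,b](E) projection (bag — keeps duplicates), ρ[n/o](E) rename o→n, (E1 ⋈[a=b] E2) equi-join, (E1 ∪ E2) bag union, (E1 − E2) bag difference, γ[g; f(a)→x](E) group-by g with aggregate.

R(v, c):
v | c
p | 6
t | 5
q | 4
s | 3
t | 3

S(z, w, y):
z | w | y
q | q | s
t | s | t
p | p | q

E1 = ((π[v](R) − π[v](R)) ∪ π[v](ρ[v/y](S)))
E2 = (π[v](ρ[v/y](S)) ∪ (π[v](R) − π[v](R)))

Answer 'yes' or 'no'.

E1 subexpression sizes:
  R → 5
  π[v](R) → 5
  R → 5
  π[v](R) → 5
  (π[v](R) − π[v](R)) → 0
  S → 3
  ρ[v/y](S) → 3
  π[v](ρ[v/y](S)) → 3
  ((π[v](R) − π[v](R)) ∪ π[v](ρ[v/y](S))) → 3
E2 subexpression sizes:
  S → 3
  ρ[v/y](S) → 3
  π[v](ρ[v/y](S)) → 3
  R → 5
  π[v](R) → 5
  R → 5
  π[v](R) → 5
  (π[v](R) − π[v](R)) → 0
  (π[v](ρ[v/y](S)) ∪ (π[v](R) − π[v](R))) → 3

E1 and E2 produce the same multiset:
v
q
s
t

yes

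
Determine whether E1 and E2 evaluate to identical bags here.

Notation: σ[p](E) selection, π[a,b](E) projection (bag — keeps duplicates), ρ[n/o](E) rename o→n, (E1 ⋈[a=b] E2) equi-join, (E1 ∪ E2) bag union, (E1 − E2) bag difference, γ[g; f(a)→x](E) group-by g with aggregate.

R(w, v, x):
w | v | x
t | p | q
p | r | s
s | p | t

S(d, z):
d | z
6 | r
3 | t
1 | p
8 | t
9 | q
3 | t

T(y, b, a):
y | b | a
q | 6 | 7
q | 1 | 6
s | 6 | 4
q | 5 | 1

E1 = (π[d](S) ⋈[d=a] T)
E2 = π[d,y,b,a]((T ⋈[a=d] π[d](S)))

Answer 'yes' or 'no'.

E1 subexpression sizes:
  S → 6
  π[d](S) → 6
  T → 4
  (π[d](S) ⋈[d=a] T) → 2
E2 subexpression sizes:
  T → 4
  S → 6
  π[d](S) → 6
  (T ⋈[a=d] π[d](S)) → 2
  π[d,y,b,a]((T ⋈[a=d] π[d](S))) → 2

E1 and E2 produce the same multiset:
d | y | b | a
1 | q | 5 | 1
6 | q | 1 | 6

yes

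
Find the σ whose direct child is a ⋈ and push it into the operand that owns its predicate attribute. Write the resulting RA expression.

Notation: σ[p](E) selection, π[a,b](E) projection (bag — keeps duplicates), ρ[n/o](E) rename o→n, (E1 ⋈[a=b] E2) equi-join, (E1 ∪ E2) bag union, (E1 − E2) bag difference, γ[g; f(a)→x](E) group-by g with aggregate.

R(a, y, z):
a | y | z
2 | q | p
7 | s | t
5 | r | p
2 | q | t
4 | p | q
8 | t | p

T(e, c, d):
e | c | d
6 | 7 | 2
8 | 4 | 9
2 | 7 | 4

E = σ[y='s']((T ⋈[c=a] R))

σ filters on y, owned by the right side.
E' = (T ⋈[c=a] σ[y='s'](R))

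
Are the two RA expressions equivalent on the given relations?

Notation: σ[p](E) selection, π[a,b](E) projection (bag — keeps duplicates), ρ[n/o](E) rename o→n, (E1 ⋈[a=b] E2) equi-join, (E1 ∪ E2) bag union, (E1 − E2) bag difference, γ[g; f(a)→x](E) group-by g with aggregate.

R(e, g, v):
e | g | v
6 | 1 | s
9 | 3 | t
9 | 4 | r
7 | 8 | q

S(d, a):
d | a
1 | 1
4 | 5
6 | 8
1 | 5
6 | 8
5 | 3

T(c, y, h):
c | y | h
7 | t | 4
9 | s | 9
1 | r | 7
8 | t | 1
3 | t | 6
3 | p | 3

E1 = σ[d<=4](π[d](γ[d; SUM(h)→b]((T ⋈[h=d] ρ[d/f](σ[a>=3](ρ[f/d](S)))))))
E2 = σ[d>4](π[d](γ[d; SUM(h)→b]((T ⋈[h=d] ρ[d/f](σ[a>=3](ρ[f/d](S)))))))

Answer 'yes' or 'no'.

E1 row counts bottom-up:
  T → 6
  S → 6
  ρ[f/d](S) → 6
  σ[a>=3](ρ[f/d](S)) → 5
  ρ[d/f](σ[a>=3](ρ[f/d](S))) → 5
  (T ⋈[h=d] ρ[d/f](σ[a>=3](ρ[f/d](S)))) → 4
  γ[d; SUM(h)→b]((T ⋈[h=d] ρ[d/f](σ[a>=3](ρ[f/d](S))))) → 3
  π[d](γ[d; SUM(h)→b]((T ⋈[h=d] ρ[d/f](σ[a>=3](ρ[f/d](S)))))) → 3
  σ[d<=4](π[d](γ[d; SUM(h)→b]((T ⋈[h=d] ρ[d/f](σ[a>=3](ρ[f/d](S))))))) → 2
E2 row counts bottom-up:
  T → 6
  S → 6
  ρ[f/d](S) → 6
  σ[a>=3](ρ[f/d](S)) → 5
  ρ[d/f](σ[a>=3](ρ[f/d](S))) → 5
  (T ⋈[h=d] ρ[d/f](σ[a>=3](ρ[f/d](S)))) → 4
  γ[d; SUM(h)→b]((T ⋈[h=d] ρ[d/f](σ[a>=3](ρ[f/d](S))))) → 3
  π[d](γ[d; SUM(h)→b]((T ⋈[h=d] ρ[d/f](σ[a>=3](ρ[f/d](S)))))) → 3
  σ[d>4](π[d](γ[d; SUM(h)→b]((T ⋈[h=d] ρ[d/f](σ[a>=3](ρ[f/d](S))))))) → 1

E1 result:
d
1
4
E2 result:
d
6
Witness: (6,) appears 0× in E1 but 1× in E2.

no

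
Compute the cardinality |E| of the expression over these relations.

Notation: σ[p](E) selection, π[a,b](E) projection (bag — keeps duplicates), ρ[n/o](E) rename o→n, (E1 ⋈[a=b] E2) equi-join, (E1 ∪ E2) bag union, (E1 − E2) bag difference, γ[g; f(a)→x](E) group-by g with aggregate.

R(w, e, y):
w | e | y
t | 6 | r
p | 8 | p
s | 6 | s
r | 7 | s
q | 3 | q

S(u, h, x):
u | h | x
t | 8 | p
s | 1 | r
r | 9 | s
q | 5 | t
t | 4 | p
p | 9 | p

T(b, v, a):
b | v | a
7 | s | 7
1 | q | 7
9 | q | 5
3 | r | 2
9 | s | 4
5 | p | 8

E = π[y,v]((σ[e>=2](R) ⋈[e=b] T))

Row counts bottom-up:
  R → 5
  σ[e>=2](R) → 5
  T → 6
  (σ[e>=2](R) ⋈[e=b] T) → 2
  π[y,v]((σ[e>=2](R) ⋈[e=b] T)) → 2

|E| = 2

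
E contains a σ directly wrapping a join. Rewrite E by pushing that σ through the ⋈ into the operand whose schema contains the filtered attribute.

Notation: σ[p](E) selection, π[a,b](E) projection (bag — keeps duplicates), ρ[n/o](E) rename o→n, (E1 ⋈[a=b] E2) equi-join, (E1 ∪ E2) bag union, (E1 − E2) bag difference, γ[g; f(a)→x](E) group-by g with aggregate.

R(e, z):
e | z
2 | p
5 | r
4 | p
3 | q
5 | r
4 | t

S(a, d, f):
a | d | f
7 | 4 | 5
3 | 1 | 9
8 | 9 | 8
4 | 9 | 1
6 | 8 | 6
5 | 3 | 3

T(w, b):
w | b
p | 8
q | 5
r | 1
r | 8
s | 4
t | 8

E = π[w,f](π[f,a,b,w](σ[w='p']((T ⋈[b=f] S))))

σ filters on w, owned by the left side.
E' = π[w,f](π[f,a,b,w]((σ[w='p'](T) ⋈[b=f] S)))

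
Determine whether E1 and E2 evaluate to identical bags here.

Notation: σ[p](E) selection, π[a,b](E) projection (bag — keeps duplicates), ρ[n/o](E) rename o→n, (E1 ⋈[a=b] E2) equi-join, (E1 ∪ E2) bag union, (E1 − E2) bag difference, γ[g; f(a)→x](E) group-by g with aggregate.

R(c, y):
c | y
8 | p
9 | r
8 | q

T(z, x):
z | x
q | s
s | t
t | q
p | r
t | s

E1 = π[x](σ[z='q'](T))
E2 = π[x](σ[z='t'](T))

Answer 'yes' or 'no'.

E1 per-node cardinality:
  T → 5
  σ[z='q'](T) → 1
  π[x](σ[z='q'](T)) → 1
E2 per-node cardinality:
  T → 5
  σ[z='t'](T) → 2
  π[x](σ[z='t'](T)) → 2

E1 result:
x
s
E2 result:
x
q
s
Witness: ('q',) appears 0× in E1 but 1× in E2.

no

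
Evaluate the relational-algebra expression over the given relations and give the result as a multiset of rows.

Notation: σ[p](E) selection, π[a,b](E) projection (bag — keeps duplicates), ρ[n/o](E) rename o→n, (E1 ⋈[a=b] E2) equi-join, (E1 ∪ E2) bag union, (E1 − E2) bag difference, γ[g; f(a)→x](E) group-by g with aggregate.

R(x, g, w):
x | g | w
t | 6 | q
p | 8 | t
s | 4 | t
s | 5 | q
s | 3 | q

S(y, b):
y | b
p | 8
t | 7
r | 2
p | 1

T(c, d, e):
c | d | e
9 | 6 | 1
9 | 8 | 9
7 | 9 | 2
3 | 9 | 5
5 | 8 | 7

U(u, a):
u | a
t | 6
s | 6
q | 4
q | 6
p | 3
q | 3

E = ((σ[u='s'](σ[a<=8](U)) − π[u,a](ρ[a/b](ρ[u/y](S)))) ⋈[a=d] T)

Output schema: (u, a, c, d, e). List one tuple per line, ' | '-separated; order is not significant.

Subexpression sizes:
  U → 6
  σ[a<=8](U) → 6
  σ[u='s'](σ[a<=8](U)) → 1
  S → 4
  ρ[u/y](S) → 4
  ρ[a/b](ρ[u/y](S)) → 4
  π[u,a](ρ[a/b](ρ[u/y](S))) → 4
  (σ[u='s'](σ[a<=8](U)) − π[u,a](ρ[a/b](ρ[u/y](S)))) → 1
  T → 5
  ((σ[u='s'](σ[a<=8](U)) − π[u,a](ρ[a/b](ρ[u/y](S)))) ⋈[a=d] T) → 1

== RESULT ==
u | a | c | d | e
s | 6 | 9 | 6 | 1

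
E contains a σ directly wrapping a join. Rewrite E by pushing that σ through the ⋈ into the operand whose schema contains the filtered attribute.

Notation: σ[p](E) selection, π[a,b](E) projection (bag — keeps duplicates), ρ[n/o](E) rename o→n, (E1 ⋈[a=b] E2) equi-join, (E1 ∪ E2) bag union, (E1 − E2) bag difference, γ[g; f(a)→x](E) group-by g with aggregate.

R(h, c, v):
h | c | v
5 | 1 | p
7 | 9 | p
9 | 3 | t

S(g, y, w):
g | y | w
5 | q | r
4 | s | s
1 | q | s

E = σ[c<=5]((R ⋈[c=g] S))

σ filters on c, owned by the left side.
E' = (σ[c<=5](R) ⋈[c=g] S)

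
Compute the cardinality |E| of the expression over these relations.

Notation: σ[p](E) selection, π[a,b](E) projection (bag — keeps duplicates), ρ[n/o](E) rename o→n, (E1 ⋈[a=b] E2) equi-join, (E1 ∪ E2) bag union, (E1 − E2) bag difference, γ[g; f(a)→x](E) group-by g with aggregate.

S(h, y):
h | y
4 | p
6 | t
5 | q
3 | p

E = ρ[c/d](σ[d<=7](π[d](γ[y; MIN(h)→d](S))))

Per-node cardinality:
  S → 4
  γ[y; MIN(h)→d](S) → 3
  π[d](γ[y; MIN(h)→d](S)) → 3
  σ[d<=7](π[d](γ[y; MIN(h)→d](S))) → 3
  ρ[c/d](σ[d<=7](π[d](γ[y; MIN(h)→d](S)))) → 3

|E| = 3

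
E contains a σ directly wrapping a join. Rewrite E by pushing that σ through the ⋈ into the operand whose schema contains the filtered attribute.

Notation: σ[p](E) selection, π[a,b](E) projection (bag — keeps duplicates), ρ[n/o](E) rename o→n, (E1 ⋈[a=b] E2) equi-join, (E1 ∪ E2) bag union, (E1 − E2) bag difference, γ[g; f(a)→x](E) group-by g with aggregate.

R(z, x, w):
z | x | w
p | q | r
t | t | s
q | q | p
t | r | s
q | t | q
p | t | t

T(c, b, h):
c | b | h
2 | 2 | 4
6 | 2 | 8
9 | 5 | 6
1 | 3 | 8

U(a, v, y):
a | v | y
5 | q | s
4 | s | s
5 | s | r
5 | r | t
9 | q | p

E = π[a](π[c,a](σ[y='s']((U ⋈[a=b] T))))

σ filters on y, owned by the left side.
E' = π[a](π[c,a]((σ[y='s'](U) ⋈[a=b] T)))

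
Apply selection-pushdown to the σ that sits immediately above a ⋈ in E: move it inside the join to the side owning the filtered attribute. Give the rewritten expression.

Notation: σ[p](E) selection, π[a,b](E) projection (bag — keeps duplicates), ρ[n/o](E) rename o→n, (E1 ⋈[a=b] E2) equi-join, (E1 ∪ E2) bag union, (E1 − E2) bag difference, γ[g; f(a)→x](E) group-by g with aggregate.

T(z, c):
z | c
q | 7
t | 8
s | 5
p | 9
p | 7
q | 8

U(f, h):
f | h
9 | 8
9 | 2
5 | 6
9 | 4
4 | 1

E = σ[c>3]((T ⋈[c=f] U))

σ filters on c, owned by the left side.
E' = (σ[c>3](T) ⋈[c=f] U)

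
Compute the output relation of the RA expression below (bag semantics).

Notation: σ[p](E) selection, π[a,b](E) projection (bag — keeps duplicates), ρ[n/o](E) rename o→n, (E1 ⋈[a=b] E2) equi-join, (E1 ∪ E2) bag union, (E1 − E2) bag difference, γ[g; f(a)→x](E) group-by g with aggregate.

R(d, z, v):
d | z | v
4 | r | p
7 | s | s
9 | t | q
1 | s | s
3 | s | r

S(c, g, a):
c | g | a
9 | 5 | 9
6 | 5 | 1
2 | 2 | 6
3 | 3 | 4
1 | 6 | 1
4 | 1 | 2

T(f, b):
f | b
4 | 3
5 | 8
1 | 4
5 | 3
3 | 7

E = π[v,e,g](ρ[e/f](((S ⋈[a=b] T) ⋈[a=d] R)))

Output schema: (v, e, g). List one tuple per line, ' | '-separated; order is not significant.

Stepwise |·|:
  S → 6
  T → 5
  (S ⋈[a=b] T) → 1
  R → 5
  ((S ⋈[a=b] T) ⋈[a=d] R) → 1
  ρ[e/f](((S ⋈[a=b] T) ⋈[a=d] R)) → 1
  π[v,e,g](ρ[e/f](((S ⋈[a=b] T) ⋈[a=d] R))) → 1

== RESULT ==
v | e | g
p | 1 | 3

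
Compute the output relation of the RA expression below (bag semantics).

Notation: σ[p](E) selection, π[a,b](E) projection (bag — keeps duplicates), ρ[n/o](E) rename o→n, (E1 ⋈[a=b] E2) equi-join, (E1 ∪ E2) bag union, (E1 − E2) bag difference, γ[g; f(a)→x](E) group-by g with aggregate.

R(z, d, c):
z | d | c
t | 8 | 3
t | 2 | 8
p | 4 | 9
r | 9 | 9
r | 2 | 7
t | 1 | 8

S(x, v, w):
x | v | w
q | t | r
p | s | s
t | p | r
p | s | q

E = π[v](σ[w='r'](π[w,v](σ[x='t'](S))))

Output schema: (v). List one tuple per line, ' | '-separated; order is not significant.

Per-node cardinality:
  S → 4
  σ[x='t'](S) → 1
  π[w,v](σ[x='t'](S)) → 1
  σ[w='r'](π[w,v](σ[x='t'](S))) → 1
  π[v](σ[w='r'](π[w,v](σ[x='t'](S)))) → 1

== RESULT ==
v
p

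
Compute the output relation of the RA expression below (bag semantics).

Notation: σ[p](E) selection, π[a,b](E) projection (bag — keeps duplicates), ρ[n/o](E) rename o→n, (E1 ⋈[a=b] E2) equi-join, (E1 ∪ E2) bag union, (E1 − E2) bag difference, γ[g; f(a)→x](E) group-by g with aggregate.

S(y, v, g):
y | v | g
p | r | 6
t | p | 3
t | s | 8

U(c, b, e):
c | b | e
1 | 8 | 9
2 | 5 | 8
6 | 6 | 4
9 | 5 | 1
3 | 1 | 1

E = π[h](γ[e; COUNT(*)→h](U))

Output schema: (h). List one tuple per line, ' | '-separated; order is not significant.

Subexpression sizes:
  U → 5
  γ[e; COUNT(*)→h](U) → 4
  π[h](γ[e; COUNT(*)→h](U)) → 4

== RESULT ==
h
1
1
1
2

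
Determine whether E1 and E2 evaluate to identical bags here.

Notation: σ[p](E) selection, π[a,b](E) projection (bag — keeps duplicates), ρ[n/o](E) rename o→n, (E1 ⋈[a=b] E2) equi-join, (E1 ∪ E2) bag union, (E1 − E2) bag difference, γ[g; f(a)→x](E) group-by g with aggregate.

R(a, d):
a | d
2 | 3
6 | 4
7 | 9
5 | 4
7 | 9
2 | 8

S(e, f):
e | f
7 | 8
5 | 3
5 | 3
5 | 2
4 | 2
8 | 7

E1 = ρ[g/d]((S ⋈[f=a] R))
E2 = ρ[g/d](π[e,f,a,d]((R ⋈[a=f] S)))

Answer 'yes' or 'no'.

E1 stepwise |·|:
  S → 6
  R → 6
  (S ⋈[f=a] R) → 6
  ρ[g/d]((S ⋈[f=a] R)) → 6
E2 stepwise |·|:
  R → 6
  S → 6
  (R ⋈[a=f] S) → 6
  π[e,f,a,d]((R ⋈[a=f] S)) → 6
  ρ[g/d](π[e,f,a,d]((R ⋈[a=f] S))) → 6

E1 and E2 produce the same multiset:
e | f | a | g
4 | 2 | 2 | 3
4 | 2 | 2 | 8
5 | 2 | 2 | 3
5 | 2 | 2 | 8
8 | 7 | 7 | 9
8 | 7 | 7 | 9

yes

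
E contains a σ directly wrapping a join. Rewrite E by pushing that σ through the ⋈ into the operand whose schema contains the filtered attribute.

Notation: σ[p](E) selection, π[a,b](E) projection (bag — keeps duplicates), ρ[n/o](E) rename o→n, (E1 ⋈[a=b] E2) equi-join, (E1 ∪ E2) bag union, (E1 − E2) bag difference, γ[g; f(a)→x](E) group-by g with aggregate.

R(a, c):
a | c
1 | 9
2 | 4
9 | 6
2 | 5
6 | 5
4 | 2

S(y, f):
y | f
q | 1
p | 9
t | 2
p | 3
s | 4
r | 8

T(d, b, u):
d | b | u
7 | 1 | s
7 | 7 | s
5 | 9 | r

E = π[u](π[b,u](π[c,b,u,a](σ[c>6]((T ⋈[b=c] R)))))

σ filters on c, owned by the right side.
E' = π[u](π[b,u](π[c,b,u,a]((T ⋈[b=c] σ[c>6](R)))))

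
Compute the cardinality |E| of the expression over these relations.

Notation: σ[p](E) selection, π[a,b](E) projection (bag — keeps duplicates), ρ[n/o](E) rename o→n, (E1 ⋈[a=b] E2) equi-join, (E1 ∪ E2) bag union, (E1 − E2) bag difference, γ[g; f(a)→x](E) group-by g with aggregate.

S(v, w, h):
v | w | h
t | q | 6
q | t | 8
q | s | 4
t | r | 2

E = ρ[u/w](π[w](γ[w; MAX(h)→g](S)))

Stepwise |·|:
  S → 4
  γ[w; MAX(h)→g](S) → 4
  π[w](γ[w; MAX(h)→g](S)) → 4
  ρ[u/w](π[w](γ[w; MAX(h)→g](S))) → 4

|E| = 4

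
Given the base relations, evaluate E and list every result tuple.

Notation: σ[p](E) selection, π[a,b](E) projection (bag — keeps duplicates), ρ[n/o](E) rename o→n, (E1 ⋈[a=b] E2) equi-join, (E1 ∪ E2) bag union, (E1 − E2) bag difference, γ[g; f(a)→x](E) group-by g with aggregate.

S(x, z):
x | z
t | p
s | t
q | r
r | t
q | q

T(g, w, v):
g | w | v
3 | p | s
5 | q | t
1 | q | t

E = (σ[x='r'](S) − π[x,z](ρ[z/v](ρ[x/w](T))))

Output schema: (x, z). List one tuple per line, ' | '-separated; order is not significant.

Stepwise |·|:
  S → 5
  σ[x='r'](S) → 1
  T → 3
  ρ[x/w](T) → 3
  ρ[z/v](ρ[x/w](T)) → 3
  π[x,z](ρ[z/v](ρ[x/w](T))) → 3
  (σ[x='r'](S) − π[x,z](ρ[z/v](ρ[x/w](T)))) → 1

== RESULT ==
x | z
r | t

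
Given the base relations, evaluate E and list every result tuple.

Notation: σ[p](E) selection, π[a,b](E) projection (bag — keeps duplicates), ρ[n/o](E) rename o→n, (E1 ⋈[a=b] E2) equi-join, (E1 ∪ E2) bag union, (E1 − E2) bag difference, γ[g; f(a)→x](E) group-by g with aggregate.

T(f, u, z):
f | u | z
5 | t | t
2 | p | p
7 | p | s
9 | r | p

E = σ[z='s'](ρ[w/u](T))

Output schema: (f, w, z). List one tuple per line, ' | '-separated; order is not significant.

Subexpression sizes:
  T → 4
  ρ[w/u](T) → 4
  σ[z='s'](ρ[w/u](T)) → 1

== RESULT ==
f | w | z
7 | p | s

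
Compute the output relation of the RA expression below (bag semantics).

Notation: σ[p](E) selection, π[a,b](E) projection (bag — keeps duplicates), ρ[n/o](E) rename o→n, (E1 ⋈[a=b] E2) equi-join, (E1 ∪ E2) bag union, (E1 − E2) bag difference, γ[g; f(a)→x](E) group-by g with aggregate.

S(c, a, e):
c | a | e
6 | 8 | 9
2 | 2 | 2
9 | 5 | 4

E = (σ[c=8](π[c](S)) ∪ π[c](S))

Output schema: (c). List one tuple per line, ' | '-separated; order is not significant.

Subexpression sizes:
  S → 3
  π[c](S) → 3
  σ[c=8](π[c](S)) → 0
  S → 3
  π[c](S) → 3
  (σ[c=8](π[c](S)) ∪ π[c](S)) → 3

== RESULT ==
c
2
6
9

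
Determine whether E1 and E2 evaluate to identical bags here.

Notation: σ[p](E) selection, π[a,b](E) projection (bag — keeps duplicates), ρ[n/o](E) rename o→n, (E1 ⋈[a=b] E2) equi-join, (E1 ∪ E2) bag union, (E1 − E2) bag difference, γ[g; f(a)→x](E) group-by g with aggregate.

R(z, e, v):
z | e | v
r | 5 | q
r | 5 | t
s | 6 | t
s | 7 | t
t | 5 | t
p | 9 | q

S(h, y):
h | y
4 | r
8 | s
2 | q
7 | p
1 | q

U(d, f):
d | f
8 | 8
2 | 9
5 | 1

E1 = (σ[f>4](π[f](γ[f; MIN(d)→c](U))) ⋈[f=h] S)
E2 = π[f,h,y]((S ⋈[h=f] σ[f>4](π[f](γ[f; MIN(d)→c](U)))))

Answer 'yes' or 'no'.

E1 subexpression sizes:
  U → 3
  γ[f; MIN(d)→c](U) → 3
  π[f](γ[f; MIN(d)→c](U)) → 3
  σ[f>4](π[f](γ[f; MIN(d)→c](U))) → 2
  S → 5
  (σ[f>4](π[f](γ[f; MIN(d)→c](U))) ⋈[f=h] S) → 1
E2 subexpression sizes:
  S → 5
  U → 3
  γ[f; MIN(d)→c](U) → 3
  π[f](γ[f; MIN(d)→c](U)) → 3
  σ[f>4](π[f](γ[f; MIN(d)→c](U))) → 2
  (S ⋈[h=f] σ[f>4](π[f](γ[f; MIN(d)→c](U)))) → 1
  π[f,h,y]((S ⋈[h=f] σ[f>4](π[f](γ[f; MIN(d)→c](U))))) → 1

E1 and E2 produce the same multiset:
f | h | y
8 | 8 | s

yes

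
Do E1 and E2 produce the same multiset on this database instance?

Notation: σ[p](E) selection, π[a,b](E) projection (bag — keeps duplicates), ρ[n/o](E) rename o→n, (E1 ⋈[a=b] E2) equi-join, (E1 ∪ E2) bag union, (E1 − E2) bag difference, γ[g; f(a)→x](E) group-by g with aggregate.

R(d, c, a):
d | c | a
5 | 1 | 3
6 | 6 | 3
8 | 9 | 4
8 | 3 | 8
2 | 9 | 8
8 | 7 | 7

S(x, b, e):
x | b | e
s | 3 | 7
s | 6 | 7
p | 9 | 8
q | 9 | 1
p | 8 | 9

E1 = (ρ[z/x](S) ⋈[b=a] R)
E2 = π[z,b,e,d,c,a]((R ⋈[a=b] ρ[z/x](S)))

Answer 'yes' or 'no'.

E1 per-node cardinality:
  S → 5
  ρ[z/x](S) → 5
  R → 6
  (ρ[z/x](S) ⋈[b=a] R) → 4
E2 per-node cardinality:
  R → 6
  S → 5
  ρ[z/x](S) → 5
  (R ⋈[a=b] ρ[z/x](S)) → 4
  π[z,b,e,d,c,a]((R ⋈[a=b] ρ[z/x](S))) → 4

E1 and E2 produce the same multiset:
z | b | e | d | c | a
p | 8 | 9 | 2 | 9 | 8
p | 8 | 9 | 8 | 3 | 8
s | 3 | 7 | 5 | 1 | 3
s | 3 | 7 | 6 | 6 | 3

yes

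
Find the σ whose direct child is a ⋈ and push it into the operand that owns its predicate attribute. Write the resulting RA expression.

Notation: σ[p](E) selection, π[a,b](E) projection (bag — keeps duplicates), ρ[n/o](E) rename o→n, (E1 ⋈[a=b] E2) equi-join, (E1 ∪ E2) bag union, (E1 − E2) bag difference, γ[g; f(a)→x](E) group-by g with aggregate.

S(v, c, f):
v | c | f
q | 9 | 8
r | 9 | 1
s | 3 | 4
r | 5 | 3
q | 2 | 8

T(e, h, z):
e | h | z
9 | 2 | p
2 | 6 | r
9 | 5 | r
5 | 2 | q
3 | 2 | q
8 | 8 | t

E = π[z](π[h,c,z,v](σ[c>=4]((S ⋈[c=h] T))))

σ filters on c, owned by the left side.
E' = π[z](π[h,c,z,v]((σ[c>=4](S) ⋈[c=h] T)))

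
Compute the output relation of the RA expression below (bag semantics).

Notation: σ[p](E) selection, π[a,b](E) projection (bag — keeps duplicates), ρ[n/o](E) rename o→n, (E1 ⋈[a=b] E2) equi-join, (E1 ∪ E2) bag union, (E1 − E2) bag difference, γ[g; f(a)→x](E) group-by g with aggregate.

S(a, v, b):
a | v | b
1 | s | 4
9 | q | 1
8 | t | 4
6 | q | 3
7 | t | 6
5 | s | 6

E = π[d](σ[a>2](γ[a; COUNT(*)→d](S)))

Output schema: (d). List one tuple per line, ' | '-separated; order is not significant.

Stepwise |·|:
  S → 6
  γ[a; COUNT(*)→d](S) → 6
  σ[a>2](γ[a; COUNT(*)→d](S)) → 5
  π[d](σ[a>2](γ[a; COUNT(*)→d](S))) → 5

== RESULT ==
d
1
1
1
1
1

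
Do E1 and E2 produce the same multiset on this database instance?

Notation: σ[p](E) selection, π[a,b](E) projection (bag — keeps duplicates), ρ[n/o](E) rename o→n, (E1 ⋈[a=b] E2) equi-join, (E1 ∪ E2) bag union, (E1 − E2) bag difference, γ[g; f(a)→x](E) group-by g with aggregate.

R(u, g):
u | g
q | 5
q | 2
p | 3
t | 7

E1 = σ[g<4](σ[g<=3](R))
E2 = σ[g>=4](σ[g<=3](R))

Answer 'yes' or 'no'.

E1 stepwise |·|:
  R → 4
  σ[g<=3](R) → 2
  σ[g<4](σ[g<=3](R)) → 2
E2 stepwise |·|:
  R → 4
  σ[g<=3](R) → 2
  σ[g>=4](σ[g<=3](R)) → 0

E1 result:
u | g
p | 3
q | 2
E2 result:
u | g
(0 rows)
Witness: ('q', 2) appears 1× in E1 but 0× in E2.

no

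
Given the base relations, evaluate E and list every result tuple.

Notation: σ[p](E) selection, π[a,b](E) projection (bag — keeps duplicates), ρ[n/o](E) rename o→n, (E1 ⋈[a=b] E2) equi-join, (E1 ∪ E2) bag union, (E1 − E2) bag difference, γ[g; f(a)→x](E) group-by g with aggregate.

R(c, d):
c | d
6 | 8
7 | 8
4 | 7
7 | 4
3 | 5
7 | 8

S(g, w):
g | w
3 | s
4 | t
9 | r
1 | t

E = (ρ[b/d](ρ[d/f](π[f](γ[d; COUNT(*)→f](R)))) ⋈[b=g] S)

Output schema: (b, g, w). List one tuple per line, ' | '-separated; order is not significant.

Row counts bottom-up:
  R → 6
  γ[d; COUNT(*)→f](R) → 4
  π[f](γ[d; COUNT(*)→f](R)) → 4
  ρ[d/f](π[f](γ[d; COUNT(*)→f](R))) → 4
  ρ[b/d](ρ[d/f](π[f](γ[d; COUNT(*)→f](R)))) → 4
  S → 4
  (ρ[b/d](ρ[d/f](π[f](γ[d; COUNT(*)→f](R)))) ⋈[b=g] S) → 4

== RESULT ==
b | g | w
1 | 1 | t
1 | 1 | t
1 | 1 | t
3 | 3 | s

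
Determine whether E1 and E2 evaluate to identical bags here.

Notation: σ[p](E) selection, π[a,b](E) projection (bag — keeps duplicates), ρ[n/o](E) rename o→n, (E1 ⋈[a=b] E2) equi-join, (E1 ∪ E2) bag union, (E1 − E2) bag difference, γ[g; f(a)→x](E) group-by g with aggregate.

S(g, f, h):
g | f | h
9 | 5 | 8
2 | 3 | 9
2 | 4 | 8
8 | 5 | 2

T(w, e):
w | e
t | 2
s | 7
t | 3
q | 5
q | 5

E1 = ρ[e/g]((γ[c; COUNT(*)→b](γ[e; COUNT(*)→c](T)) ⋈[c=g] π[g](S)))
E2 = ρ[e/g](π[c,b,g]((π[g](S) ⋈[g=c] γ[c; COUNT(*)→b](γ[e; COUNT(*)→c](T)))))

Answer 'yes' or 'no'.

E1 stepwise |·|:
  T → 5
  γ[e; COUNT(*)→c](T) → 4
  γ[c; COUNT(*)→b](γ[e; COUNT(*)→c](T)) → 2
  S → 4
  π[g](S) → 4
  (γ[c; COUNT(*)→b](γ[e; COUNT(*)→c](T)) ⋈[c=g] π[g](S)) → 2
  ρ[e/g]((γ[c; COUNT(*)→b](γ[e; COUNT(*)→c](T)) ⋈[c=g] π[g](S))) → 2
E2 stepwise |·|:
  S → 4
  π[g](S) → 4
  T → 5
  γ[e; COUNT(*)→c](T) → 4
  γ[c; COUNT(*)→b](γ[e; COUNT(*)→c](T)) → 2
  (π[g](S) ⋈[g=c] γ[c; COUNT(*)→b](γ[e; COUNT(*)→c](T))) → 2
  π[c,b,g]((π[g](S) ⋈[g=c] γ[c; COUNT(*)→b](γ[e; COUNT(*)→c](T)))) → 2
  ρ[e/g](π[c,b,g]((π[g](S) ⋈[g=c] γ[c; COUNT(*)→b](γ[e; COUNT(*)→c](T))))) → 2

E1 and E2 produce the same multiset:
c | b | e
2 | 1 | 2
2 | 1 | 2

yes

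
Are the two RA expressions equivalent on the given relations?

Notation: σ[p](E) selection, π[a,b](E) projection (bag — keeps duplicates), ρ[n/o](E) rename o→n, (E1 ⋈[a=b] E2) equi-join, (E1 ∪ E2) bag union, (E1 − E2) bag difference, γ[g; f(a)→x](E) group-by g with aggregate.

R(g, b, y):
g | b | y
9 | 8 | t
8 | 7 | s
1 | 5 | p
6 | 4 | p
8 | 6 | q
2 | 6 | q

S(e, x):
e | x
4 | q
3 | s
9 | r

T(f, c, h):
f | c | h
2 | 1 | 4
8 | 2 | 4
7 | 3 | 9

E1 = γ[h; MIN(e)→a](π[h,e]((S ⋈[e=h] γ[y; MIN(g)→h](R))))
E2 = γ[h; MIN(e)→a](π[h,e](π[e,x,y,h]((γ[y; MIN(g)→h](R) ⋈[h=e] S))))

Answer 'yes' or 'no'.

E1 stepwise |·|:
  S → 3
  R → 6
  γ[y; MIN(g)→h](R) → 4
  (S ⋈[e=h] γ[y; MIN(g)→h](R)) → 1
  π[h,e]((S ⋈[e=h] γ[y; MIN(g)→h](R))) → 1
  γ[h; MIN(e)→a](π[h,e]((S ⋈[e=h] γ[y; MIN(g)→h](R)))) → 1
E2 stepwise |·|:
  R → 6
  γ[y; MIN(g)→h](R) → 4
  S → 3
  (γ[y; MIN(g)→h](R) ⋈[h=e] S) → 1
  π[e,x,y,h]((γ[y; MIN(g)→h](R) ⋈[h=e] S)) → 1
  π[h,e](π[e,x,y,h]((γ[y; MIN(g)→h](R) ⋈[h=e] S))) → 1
  γ[h; MIN(e)→a](π[h,e](π[e,x,y,h]((γ[y; MIN(g)→h](R) ⋈[h=e] S)))) → 1

E1 and E2 produce the same multiset:
h | a
9 | 9

yes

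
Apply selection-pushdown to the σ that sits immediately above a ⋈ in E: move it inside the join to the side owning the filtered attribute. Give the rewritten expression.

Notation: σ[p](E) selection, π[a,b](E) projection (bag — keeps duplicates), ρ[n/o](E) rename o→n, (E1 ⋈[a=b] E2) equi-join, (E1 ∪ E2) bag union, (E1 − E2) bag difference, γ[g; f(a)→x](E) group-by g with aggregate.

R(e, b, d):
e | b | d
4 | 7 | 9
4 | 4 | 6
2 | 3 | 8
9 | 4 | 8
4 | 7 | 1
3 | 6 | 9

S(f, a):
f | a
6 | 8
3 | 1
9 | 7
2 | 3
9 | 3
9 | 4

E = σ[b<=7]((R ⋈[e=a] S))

σ filters on b, owned by the left side.
E' = (σ[b<=7](R) ⋈[e=a] S)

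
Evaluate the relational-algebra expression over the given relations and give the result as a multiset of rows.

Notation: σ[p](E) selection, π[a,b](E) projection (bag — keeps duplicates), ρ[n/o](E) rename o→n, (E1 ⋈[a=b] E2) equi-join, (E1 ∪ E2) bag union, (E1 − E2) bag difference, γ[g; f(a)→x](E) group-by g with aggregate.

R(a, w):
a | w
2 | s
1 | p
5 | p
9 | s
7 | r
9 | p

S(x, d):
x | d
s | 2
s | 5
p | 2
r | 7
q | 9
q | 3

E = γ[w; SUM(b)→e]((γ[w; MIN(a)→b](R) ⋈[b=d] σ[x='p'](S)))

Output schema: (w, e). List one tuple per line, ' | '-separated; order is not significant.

Row counts bottom-up:
  R → 6
  γ[w; MIN(a)→b](R) → 3
  S → 6
  σ[x='p'](S) → 1
  (γ[w; MIN(a)→b](R) ⋈[b=d] σ[x='p'](S)) → 1
  γ[w; SUM(b)→e]((γ[w; MIN(a)→b](R) ⋈[b=d] σ[x='p'](S))) → 1

== RESULT ==
w | e
s | 2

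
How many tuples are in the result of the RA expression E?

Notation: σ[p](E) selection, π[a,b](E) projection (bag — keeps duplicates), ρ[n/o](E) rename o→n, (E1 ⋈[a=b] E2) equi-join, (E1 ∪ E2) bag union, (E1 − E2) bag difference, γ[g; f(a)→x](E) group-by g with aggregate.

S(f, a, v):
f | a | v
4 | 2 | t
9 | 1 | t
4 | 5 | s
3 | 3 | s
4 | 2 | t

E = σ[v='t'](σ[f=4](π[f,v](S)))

Per-node cardinality:
  S → 5
  π[f,v](S) → 5
  σ[f=4](π[f,v](S)) → 3
  σ[v='t'](σ[f=4](π[f,v](S))) → 2

|E| = 2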